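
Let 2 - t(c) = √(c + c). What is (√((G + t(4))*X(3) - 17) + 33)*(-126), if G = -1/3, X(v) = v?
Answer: -4158 - 126*I*√(12 + 6*√2) ≈ -4158.0 - 570.28*I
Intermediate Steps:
t(c) = 2 - √2*√c (t(c) = 2 - √(c + c) = 2 - √(2*c) = 2 - √2*√c)
G = -⅓ (G = -1*⅓ = -⅓ ≈ -0.33333)
(√((G + t(4))*X(3) - 17) + 33)*(-126) = (√((-⅓ + (2 - √2*√4))*3 - 17) + 33)*(-126) = (√((-⅓ + (2 - 1*√2*2))*3 - 17) + 33)*(-126) = (√((-⅓ + (2 - 2*√2))*3 - 17) + 33)*(-126) = (√((5/3 - 2*√2)*3 - 17) + 33)*(-126) = (√((5 - 6*√2) - 17) + 33)*(-126) = (√(-12 - 6*√2) + 33)*(-126) = (33 + √(-12 - 6*√2))*(-126) = -4158 - 126*√(-12 - 6*√2)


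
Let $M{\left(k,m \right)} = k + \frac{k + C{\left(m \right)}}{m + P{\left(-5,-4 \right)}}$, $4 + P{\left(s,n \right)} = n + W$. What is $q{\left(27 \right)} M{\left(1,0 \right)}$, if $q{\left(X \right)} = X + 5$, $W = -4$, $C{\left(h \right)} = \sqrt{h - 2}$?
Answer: $\frac{88}{3} - \frac{8 i \sqrt{2}}{3} \approx 29.333 - 3.7712 i$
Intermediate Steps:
$C{\left(h \right)} = \sqrt{-2 + h}$
$q{\left(X \right)} = 5 + X$
$P{\left(s,n \right)} = -8 + n$ ($P{\left(s,n \right)} = -4 + \left(n - 4\right) = -4 + \left(-4 + n\right) = -8 + n$)
$M{\left(k,m \right)} = k + \frac{k + \sqrt{-2 + m}}{-12 + m}$ ($M{\left(k,m \right)} = k + \frac{k + \sqrt{-2 + m}}{m - 12} = k + \frac{k + \sqrt{-2 + m}}{-12 + m}$)
$q{\left(27 \right)} M{\left(1,0 \right)} = \left(5 + 27\right) \frac{\sqrt{-2 + 0} - 11 + 1 \cdot 0}{-12 + 0} = 32 \frac{\sqrt{-2} - 11 + 0}{-12} = 32 \left(- \frac{i \sqrt{2} - 11 + 0}{12}\right) = 32 \left(- \frac{-11 + i \sqrt{2}}{12}\right) = 32 \left(\frac{11}{12} - \frac{i \sqrt{2}}{12}\right) = \frac{88}{3} - \frac{8 i \sqrt{2}}{3}$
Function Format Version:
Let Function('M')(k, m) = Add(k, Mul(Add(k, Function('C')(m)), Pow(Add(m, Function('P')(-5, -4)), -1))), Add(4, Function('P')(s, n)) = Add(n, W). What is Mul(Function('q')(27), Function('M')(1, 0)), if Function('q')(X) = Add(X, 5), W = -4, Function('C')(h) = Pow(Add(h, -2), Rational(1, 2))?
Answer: Add(Rational(88, 3), Mul(Rational(-8, 3), I, Pow(2, Rational(1, 2)))) ≈ Add(29.333, Mul(-3.7712, I))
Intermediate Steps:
Function('C')(h) = Pow(Add(-2, h), Rational(1, 2))
Function('q')(X) = Add(5, X)
Function('P')(s, n) = Add(-8, n) (Function('P')(s, n) = Add(-4, Add(n, -4)) = Add(-4, Add(-4, n)) = Add(-8, n))
Function('M')(k, m) = Add(k, Mul(Pow(Add(-12, m), -1), Add(k, Pow(Add(-2, m), Rational(1, 2))))) (Function('M')(k, m) = Add(k, Mul(Add(k, Pow(Add(-2, m), Rational(1, 2))), Pow(Add(m, Add(-8, -4)), -1))) = Add(k, Mul(Add(k, Pow(Add(-2, m), Rational(1, 2))), Pow(Add(m, -12), -1))) = Add(k, Mul(Add(k, Pow(Add(-2, m), Rational(1, 2))), Pow(Add(-12, m), -1))) = Add(k, Mul(Pow(Add(-12, m), -1), Add(k, Pow(Add(-2, m), Rational(1, 2))))))
Mul(Function('q')(27), Function('M')(1, 0)) = Mul(Add(5, 27), Mul(Pow(Add(-12, 0), -1), Add(Pow(Add(-2, 0), Rational(1, 2)), Mul(-11, 1), Mul(1, 0)))) = Mul(32, Mul(Pow(-12, -1), Add(Pow(-2, Rational(1, 2)), -11, 0))) = Mul(32, Mul(Rational(-1, 12), Add(Mul(I, Pow(2, Rational(1, 2))), -11, 0))) = Mul(32, Mul(Rational(-1, 12), Add(-11, Mul(I, Pow(2, Rational(1, 2)))))) = Mul(32, Add(Rational(11, 12), Mul(Rational(-1, 12), I, Pow(2, Rational(1, 2))))) = Add(Rational(88, 3), Mul(Rational(-8, 3), I, Pow(2, Rational(1, 2))))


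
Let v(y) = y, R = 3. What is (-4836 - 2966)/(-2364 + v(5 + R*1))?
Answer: 3901/1178 ≈ 3.3115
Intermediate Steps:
(-4836 - 2966)/(-2364 + v(5 + R*1)) = (-4836 - 2966)/(-2364 + (5 + 3*1)) = -7802/(-2364 + (5 + 3)) = -7802/(-2364 + 8) = -7802/(-2356) = -7802*(-1/2356) = 3901/1178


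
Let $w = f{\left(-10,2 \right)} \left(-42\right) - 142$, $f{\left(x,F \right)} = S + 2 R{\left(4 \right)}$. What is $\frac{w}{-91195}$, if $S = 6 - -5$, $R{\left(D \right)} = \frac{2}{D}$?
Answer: $\frac{646}{91195} \approx 0.0070837$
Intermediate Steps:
$S = 11$ ($S = 6 + 5 = 11$)
$f{\left(x,F \right)} = 12$ ($f{\left(x,F \right)} = 11 + 2 \cdot \frac{2}{4} = 11 + 2 \cdot 2 \cdot \frac{1}{4} = 11 + 2 \cdot \frac{1}{2} = 11 + 1 = 12$)
$w = -646$ ($w = 12 \left(-42\right) - 142 = -504 - 142 = -646$)
$\frac{w}{-91195} = - \frac{646}{-91195} = \left(-646\right) \left(- \frac{1}{91195}\right) = \frac{646}{91195}$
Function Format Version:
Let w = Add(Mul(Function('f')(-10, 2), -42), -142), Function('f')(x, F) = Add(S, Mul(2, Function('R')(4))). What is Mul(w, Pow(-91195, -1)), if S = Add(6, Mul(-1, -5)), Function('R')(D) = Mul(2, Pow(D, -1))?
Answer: Rational(646, 91195) ≈ 0.0070837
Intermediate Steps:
S = 11 (S = Add(6, 5) = 11)
Function('f')(x, F) = 12 (Function('f')(x, F) = Add(11, Mul(2, Mul(2, Pow(4, -1)))) = Add(11, Mul(2, Mul(2, Rational(1, 4)))) = Add(11, Mul(2, Rational(1, 2))) = Add(11, 1) = 12)
w = -646 (w = Add(Mul(12, -42), -142) = Add(-504, -142) = -646)
Mul(w, Pow(-91195, -1)) = Mul(-646, Pow(-91195, -1)) = Mul(-646, Rational(-1, 91195)) = Rational(646, 91195)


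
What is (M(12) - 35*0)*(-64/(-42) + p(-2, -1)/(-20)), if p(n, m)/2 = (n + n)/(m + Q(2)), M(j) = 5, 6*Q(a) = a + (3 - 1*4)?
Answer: 548/105 ≈ 5.2190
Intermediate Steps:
Q(a) = -1/6 + a/6 (Q(a) = (a + (3 - 1*4))/6 = (a + (3 - 4))/6 = (a - 1)/6 = (-1 + a)/6 = -1/6 + a/6)
p(n, m) = 4*n/(1/6 + m) (p(n, m) = 2*((n + n)/(m + (-1/6 + (1/6)*2))) = 2*((2*n)/(m + (-1/6 + 1/3))) = 2*((2*n)/(m + 1/6)) = 2*((2*n)/(1/6 + m)) = 2*(2*n/(1/6 + m)) = 4*n/(1/6 + m))
(M(12) - 35*0)*(-64/(-42) + p(-2, -1)/(-20)) = (5 - 35*0)*(-64/(-42) + (24*(-2)/(1 + 6*(-1)))/(-20)) = (5 + 0)*(-64*(-1/42) + (24*(-2)/(1 - 6))*(-1/20)) = 5*(32/21 + (24*(-2)/(-5))*(-1/20)) = 5*(32/21 + (24*(-2)*(-1/5))*(-1/20)) = 5*(32/21 + (48/5)*(-1/20)) = 5*(32/21 - 12/25) = 5*(548/525) = 548/105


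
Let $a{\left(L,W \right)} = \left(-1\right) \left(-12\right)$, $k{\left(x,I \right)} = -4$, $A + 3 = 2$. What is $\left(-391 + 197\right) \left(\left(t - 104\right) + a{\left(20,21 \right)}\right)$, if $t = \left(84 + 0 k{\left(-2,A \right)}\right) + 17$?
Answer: $-1746$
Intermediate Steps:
$A = -1$ ($A = -3 + 2 = -1$)
$a{\left(L,W \right)} = 12$
$t = 101$ ($t = \left(84 + 0 \left(-4\right)\right) + 17 = \left(84 + 0\right) + 17 = 84 + 17 = 101$)
$\left(-391 + 197\right) \left(\left(t - 104\right) + a{\left(20,21 \right)}\right) = \left(-391 + 197\right) \left(\left(101 - 104\right) + 12\right) = - 194 \left(-3 + 12\right) = \left(-194\right) 9 = -1746$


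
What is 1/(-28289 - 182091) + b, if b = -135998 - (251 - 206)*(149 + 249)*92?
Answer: -375258592841/210380 ≈ -1.7837e+6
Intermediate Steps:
b = -1783718 (b = -135998 - 45*398*92 = -135998 - 17910*92 = -135998 - 1*1647720 = -135998 - 1647720 = -1783718)
1/(-28289 - 182091) + b = 1/(-28289 - 182091) - 1783718 = 1/(-210380) - 1783718 = -1/210380 - 1783718 = -375258592841/210380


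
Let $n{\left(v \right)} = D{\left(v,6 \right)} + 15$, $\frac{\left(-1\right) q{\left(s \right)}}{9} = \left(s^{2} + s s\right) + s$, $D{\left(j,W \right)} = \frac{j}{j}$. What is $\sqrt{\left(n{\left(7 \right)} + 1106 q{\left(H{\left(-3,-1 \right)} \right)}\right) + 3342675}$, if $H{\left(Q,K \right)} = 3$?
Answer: $\sqrt{3133657} \approx 1770.2$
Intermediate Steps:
$D{\left(j,W \right)} = 1$
$q{\left(s \right)} = - 18 s^{2} - 9 s$ ($q{\left(s \right)} = - 9 \left(\left(s^{2} + s s\right) + s\right) = - 9 \left(\left(s^{2} + s^{2}\right) + s\right) = - 9 \left(2 s^{2} + s\right) = - 9 \left(s + 2 s^{2}\right) = - 18 s^{2} - 9 s$)
$n{\left(v \right)} = 16$ ($n{\left(v \right)} = 1 + 15 = 16$)
$\sqrt{\left(n{\left(7 \right)} + 1106 q{\left(H{\left(-3,-1 \right)} \right)}\right) + 3342675} = \sqrt{\left(16 + 1106 \left(\left(-9\right) 3 \left(1 + 2 \cdot 3\right)\right)\right) + 3342675} = \sqrt{\left(16 + 1106 \left(\left(-9\right) 3 \left(1 + 6\right)\right)\right) + 3342675} = \sqrt{\left(16 + 1106 \left(\left(-9\right) 3 \cdot 7\right)\right) + 3342675} = \sqrt{\left(16 + 1106 \left(-189\right)\right) + 3342675} = \sqrt{\left(16 - 209034\right) + 3342675} = \sqrt{-209018 + 3342675} = \sqrt{3133657}$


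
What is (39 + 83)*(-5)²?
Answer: 3050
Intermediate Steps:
(39 + 83)*(-5)² = 122*25 = 3050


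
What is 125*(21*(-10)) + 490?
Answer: -25760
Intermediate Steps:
125*(21*(-10)) + 490 = 125*(-210) + 490 = -26250 + 490 = -25760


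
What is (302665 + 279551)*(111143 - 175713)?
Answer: -37593687120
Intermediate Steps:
(302665 + 279551)*(111143 - 175713) = 582216*(-64570) = -37593687120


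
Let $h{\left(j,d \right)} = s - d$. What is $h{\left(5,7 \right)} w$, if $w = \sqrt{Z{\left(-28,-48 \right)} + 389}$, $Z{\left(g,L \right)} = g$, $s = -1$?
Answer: $-152$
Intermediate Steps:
$h{\left(j,d \right)} = -1 - d$
$w = 19$ ($w = \sqrt{-28 + 389} = \sqrt{361} = 19$)
$h{\left(5,7 \right)} w = \left(-1 - 7\right) 19 = \left(-8\right) 19 = -152$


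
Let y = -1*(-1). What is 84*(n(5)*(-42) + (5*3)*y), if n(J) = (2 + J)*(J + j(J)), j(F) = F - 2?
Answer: -196308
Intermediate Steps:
y = 1
j(F) = -2 + F
n(J) = (-2 + 2*J)*(2 + J) (n(J) = (2 + J)*(J + (-2 + J)) = (2 + J)*(-2 + 2*J) = (-2 + 2*J)*(2 + J))
84*(n(5)*(-42) + (5*3)*y) = 84*((-4 + 2*5 + 2*5²)*(-42) + (5*3)*1) = 84*((-4 + 10 + 2*25)*(-42) + 15*1) = 84*((-4 + 10 + 50)*(-42) + 15) = 84*(56*(-42) + 15) = 84*(-2352 + 15) = 84*(-2337) = -196308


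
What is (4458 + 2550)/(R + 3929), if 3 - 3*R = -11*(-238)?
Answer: 5256/2293 ≈ 2.2922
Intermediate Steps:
R = -2615/3 (R = 1 - (-11)*(-238)/3 = 1 - ⅓*2618 = 1 - 2618/3 = -2615/3 ≈ -871.67)
(4458 + 2550)/(R + 3929) = (4458 + 2550)/(-2615/3 + 3929) = 7008/(9172/3) = 7008*(3/9172) = 5256/2293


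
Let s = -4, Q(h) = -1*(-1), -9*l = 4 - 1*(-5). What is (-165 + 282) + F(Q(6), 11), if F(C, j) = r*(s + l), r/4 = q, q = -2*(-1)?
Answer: 77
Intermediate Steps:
l = -1 (l = -(4 - 1*(-5))/9 = -(4 + 5)/9 = -⅑*9 = -1)
q = 2
r = 8 (r = 4*2 = 8)
Q(h) = 1
F(C, j) = -40 (F(C, j) = 8*(-4 - 1) = 8*(-5) = -40)
(-165 + 282) + F(Q(6), 11) = (-165 + 282) - 40 = 117 - 40 = 77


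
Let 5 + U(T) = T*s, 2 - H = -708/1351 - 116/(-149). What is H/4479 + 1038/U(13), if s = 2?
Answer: 44566052012/901618221 ≈ 49.429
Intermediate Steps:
H = 351374/201299 (H = 2 - (-708/1351 - 116/(-149)) = 2 - (-708*1/1351 - 116*(-1/149)) = 2 - (-708/1351 + 116/149) = 2 - 1*51224/201299 = 2 - 51224/201299 = 351374/201299 ≈ 1.7455)
U(T) = -5 + 2*T (U(T) = -5 + T*2 = -5 + 2*T)
H/4479 + 1038/U(13) = (351374/201299)/4479 + 1038/(-5 + 2*13) = (351374/201299)*(1/4479) + 1038/(-5 + 26) = 351374/901618221 + 1038/21 = 351374/901618221 + 1038*(1/21) = 351374/901618221 + 346/7 = 44566052012/901618221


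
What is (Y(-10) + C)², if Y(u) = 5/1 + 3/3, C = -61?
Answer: 3025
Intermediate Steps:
Y(u) = 6 (Y(u) = 5*1 + 3*(⅓) = 5 + 1 = 6)
(Y(-10) + C)² = (6 - 61)² = (-55)² = 3025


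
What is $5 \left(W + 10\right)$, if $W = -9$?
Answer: $5$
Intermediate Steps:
$5 \left(W + 10\right) = 5 \left(-9 + 10\right) = 5 \cdot 1 = 5$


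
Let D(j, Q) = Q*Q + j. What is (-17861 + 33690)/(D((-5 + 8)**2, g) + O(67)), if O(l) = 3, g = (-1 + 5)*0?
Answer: 15829/12 ≈ 1319.1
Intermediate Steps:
g = 0 (g = 4*0 = 0)
D(j, Q) = j + Q**2 (D(j, Q) = Q**2 + j = j + Q**2)
(-17861 + 33690)/(D((-5 + 8)**2, g) + O(67)) = (-17861 + 33690)/(((-5 + 8)**2 + 0**2) + 3) = 15829/((3**2 + 0) + 3) = 15829/((9 + 0) + 3) = 15829/(9 + 3) = 15829/12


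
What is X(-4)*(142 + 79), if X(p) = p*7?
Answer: -6188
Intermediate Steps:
X(p) = 7*p
X(-4)*(142 + 79) = (7*(-4))*(142 + 79) = -28*221 = -6188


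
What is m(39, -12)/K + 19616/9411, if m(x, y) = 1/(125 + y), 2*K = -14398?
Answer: 15957351581/7655726157 ≈ 2.0844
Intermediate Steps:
K = -7199 (K = (½)*(-14398) = -7199)
m(39, -12)/K + 19616/9411 = 1/((125 - 12)*(-7199)) + 19616/9411 = -1/7199/113 + 19616*(1/9411) = (1/113)*(-1/7199) + 19616/9411 = -1/813487 + 19616/9411 = 15957351581/7655726157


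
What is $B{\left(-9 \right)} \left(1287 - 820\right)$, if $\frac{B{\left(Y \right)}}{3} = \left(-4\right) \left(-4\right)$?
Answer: $22416$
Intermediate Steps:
$B{\left(Y \right)} = 48$ ($B{\left(Y \right)} = 3 \left(\left(-4\right) \left(-4\right)\right) = 3 \cdot 16 = 48$)
$B{\left(-9 \right)} \left(1287 - 820\right) = 48 \left(1287 - 820\right) = 48 \cdot 467 = 22416$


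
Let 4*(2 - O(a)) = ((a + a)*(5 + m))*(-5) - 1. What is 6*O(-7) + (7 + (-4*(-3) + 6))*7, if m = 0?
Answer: -673/2 ≈ -336.50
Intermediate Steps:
O(a) = 9/4 + 25*a/2 (O(a) = 2 - (((a + a)*(5 + 0))*(-5) - 1)/4 = 2 - (((2*a)*5)*(-5) - 1)/4 = 2 - ((10*a)*(-5) - 1)/4 = 2 - (-50*a - 1)/4 = 2 - (-1 - 50*a)/4 = 2 + (1/4 + 25*a/2) = 9/4 + 25*a/2)
6*O(-7) + (7 + (-4*(-3) + 6))*7 = 6*(9/4 + (25/2)*(-7)) + (7 + (-4*(-3) + 6))*7 = 6*(9/4 - 175/2) + (7 + (12 + 6))*7 = 6*(-341/4) + (7 + 18)*7 = -1023/2 + 25*7 = -1023/2 + 175 = -673/2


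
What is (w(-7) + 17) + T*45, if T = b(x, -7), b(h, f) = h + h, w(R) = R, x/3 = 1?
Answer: 280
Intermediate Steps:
x = 3 (x = 3*1 = 3)
b(h, f) = 2*h
T = 6 (T = 2*3 = 6)
(w(-7) + 17) + T*45 = (-7 + 17) + 6*45 = 10 + 270 = 280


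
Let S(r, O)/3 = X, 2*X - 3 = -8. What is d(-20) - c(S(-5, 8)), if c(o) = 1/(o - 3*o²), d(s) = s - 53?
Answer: -51461/705 ≈ -72.994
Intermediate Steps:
X = -5/2 (X = 3/2 + (½)*(-8) = 3/2 - 4 = -5/2 ≈ -2.5000)
S(r, O) = -15/2 (S(r, O) = 3*(-5/2) = -15/2)
d(s) = -53 + s
d(-20) - c(S(-5, 8)) = (-53 - 20) - (-1)/((-15/2)*(-1 + 3*(-15/2))) = -73 - (-1)*(-2)/(15*(-1 - 45/2)) = -73 - (-1)*(-2)/(15*(-47/2)) = -73 - (-1)*(-2)*(-2)/(15*47) = -73 - 1*(-4/705) = -73 + 4/705 = -51461/705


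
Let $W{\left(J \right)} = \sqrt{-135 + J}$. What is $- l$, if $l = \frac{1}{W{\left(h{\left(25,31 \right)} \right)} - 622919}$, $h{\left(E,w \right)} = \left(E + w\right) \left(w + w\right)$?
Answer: $\frac{622919}{388028077224} + \frac{\sqrt{3337}}{388028077224} \approx 1.6055 \cdot 10^{-6}$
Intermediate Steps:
$h{\left(E,w \right)} = 2 w \left(E + w\right)$ ($h{\left(E,w \right)} = \left(E + w\right) 2 w = 2 w \left(E + w\right)$)
$l = \frac{1}{-622919 + \sqrt{3337}}$ ($l = \frac{1}{\sqrt{-135 + 2 \cdot 31 \left(25 + 31\right)} - 622919} = \frac{1}{\sqrt{-135 + 2 \cdot 31 \cdot 56} - 622919} = \frac{1}{\sqrt{-135 + 3472} - 622919} = \frac{1}{\sqrt{3337} - 622919} = \frac{1}{-622919 + \sqrt{3337}} \approx -1.6055 \cdot 10^{-6}$)
$- l = - (- \frac{622919}{388028077224} - \frac{\sqrt{3337}}{388028077224}) = \frac{622919}{388028077224} + \frac{\sqrt{3337}}{388028077224}$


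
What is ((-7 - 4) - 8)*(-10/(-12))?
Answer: -95/6 ≈ -15.833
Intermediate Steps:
((-7 - 4) - 8)*(-10/(-12)) = (-11 - 8)*(-10*(-1/12)) = -19*5/6 = -95/6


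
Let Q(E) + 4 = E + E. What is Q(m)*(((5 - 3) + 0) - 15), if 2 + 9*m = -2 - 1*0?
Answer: 572/9 ≈ 63.556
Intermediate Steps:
m = -4/9 (m = -2/9 + (-2 - 1*0)/9 = -2/9 + (-2 + 0)/9 = -2/9 + (⅑)*(-2) = -2/9 - 2/9 = -4/9 ≈ -0.44444)
Q(E) = -4 + 2*E (Q(E) = -4 + (E + E) = -4 + 2*E)
Q(m)*(((5 - 3) + 0) - 15) = (-4 + 2*(-4/9))*(((5 - 3) + 0) - 15) = (-4 - 8/9)*((2 + 0) - 15) = -44*(2 - 15)/9 = -44/9*(-13) = 572/9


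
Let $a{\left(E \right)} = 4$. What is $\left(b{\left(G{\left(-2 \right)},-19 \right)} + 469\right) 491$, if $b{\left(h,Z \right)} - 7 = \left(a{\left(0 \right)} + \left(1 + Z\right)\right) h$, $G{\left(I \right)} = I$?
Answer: $247464$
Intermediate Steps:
$b{\left(h,Z \right)} = 7 + h \left(5 + Z\right)$ ($b{\left(h,Z \right)} = 7 + \left(4 + \left(1 + Z\right)\right) h = 7 + \left(5 + Z\right) h = 7 + h \left(5 + Z\right)$)
$\left(b{\left(G{\left(-2 \right)},-19 \right)} + 469\right) 491 = \left(\left(7 + 5 \left(-2\right) - -38\right) + 469\right) 491 = \left(\left(7 - 10 + 38\right) + 469\right) 491 = \left(35 + 469\right) 491 = 504 \cdot 491 = 247464$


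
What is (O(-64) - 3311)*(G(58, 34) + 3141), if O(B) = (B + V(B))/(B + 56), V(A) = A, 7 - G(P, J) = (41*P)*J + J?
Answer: 256146710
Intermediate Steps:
G(P, J) = 7 - J - 41*J*P (G(P, J) = 7 - ((41*P)*J + J) = 7 - (41*J*P + J) = 7 - (J + 41*J*P) = 7 + (-J - 41*J*P) = 7 - J - 41*J*P)
O(B) = 2*B/(56 + B) (O(B) = (B + B)/(B + 56) = (2*B)/(56 + B) = 2*B/(56 + B))
(O(-64) - 3311)*(G(58, 34) + 3141) = (2*(-64)/(56 - 64) - 3311)*((7 - 1*34 - 41*34*58) + 3141) = (2*(-64)/(-8) - 3311)*((7 - 34 - 80852) + 3141) = (2*(-64)*(-1/8) - 3311)*(-80879 + 3141) = (16 - 3311)*(-77738) = -3295*(-77738) = 256146710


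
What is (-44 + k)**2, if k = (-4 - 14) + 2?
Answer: 3600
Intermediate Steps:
k = -16 (k = -18 + 2 = -16)
(-44 + k)**2 = (-44 - 16)**2 = (-60)**2 = 3600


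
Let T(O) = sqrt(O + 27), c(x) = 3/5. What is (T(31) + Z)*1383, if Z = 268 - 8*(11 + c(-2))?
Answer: 1211508/5 + 1383*sqrt(58) ≈ 2.5283e+5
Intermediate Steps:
c(x) = 3/5 (c(x) = 3*(1/5) = 3/5)
T(O) = sqrt(27 + O)
Z = 876/5 (Z = 268 - 8*(11 + 3/5) = 268 - 8*58/5 = 268 - 464/5 = 876/5 ≈ 175.20)
(T(31) + Z)*1383 = (sqrt(27 + 31) + 876/5)*1383 = (sqrt(58) + 876/5)*1383 = (876/5 + sqrt(58))*1383 = 1211508/5 + 1383*sqrt(58)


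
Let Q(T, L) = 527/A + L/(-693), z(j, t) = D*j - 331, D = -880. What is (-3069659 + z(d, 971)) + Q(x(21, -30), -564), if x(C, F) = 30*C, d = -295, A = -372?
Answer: -2596800917/924 ≈ -2.8104e+6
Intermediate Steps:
z(j, t) = -331 - 880*j (z(j, t) = -880*j - 331 = -331 - 880*j)
Q(T, L) = -17/12 - L/693 (Q(T, L) = 527/(-372) + L/(-693) = 527*(-1/372) + L*(-1/693) = -17/12 - L/693)
(-3069659 + z(d, 971)) + Q(x(21, -30), -564) = (-3069659 + (-331 - 880*(-295))) + (-17/12 - 1/693*(-564)) = (-3069659 + (-331 + 259600)) + (-17/12 + 188/231) = (-3069659 + 259269) - 557/924 = -2810390 - 557/924 = -2596800917/924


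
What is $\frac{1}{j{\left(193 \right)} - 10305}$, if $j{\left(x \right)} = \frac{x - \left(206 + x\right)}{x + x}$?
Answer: $- \frac{193}{1988968} \approx -9.7035 \cdot 10^{-5}$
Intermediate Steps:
$j{\left(x \right)} = - \frac{103}{x}$ ($j{\left(x \right)} = - \frac{206}{2 x} = - 206 \frac{1}{2 x} = - \frac{103}{x}$)
$\frac{1}{j{\left(193 \right)} - 10305} = \frac{1}{- \frac{103}{193} - 10305} = \frac{1}{- \frac{1988968}{193}} = - \frac{193}{1988968}$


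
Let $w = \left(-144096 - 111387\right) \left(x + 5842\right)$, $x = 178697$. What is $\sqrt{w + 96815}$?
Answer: $i \sqrt{47146480522} \approx 2.1713 \cdot 10^{5} i$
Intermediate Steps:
$w = -47146577337$ ($w = \left(-144096 - 111387\right) \left(178697 + 5842\right) = \left(-144096 - 111387\right) 184539 = \left(-255483\right) 184539 = -47146577337$)
$\sqrt{w + 96815} = \sqrt{-47146577337 + 96815} = \sqrt{-47146480522} = i \sqrt{47146480522}$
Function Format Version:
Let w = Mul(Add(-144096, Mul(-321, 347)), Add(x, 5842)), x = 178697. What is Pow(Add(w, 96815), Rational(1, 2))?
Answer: Mul(I, Pow(47146480522, Rational(1, 2))) ≈ Mul(2.1713e+5, I)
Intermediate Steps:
w = -47146577337 (w = Mul(Add(-144096, Mul(-321, 347)), Add(178697, 5842)) = Mul(Add(-144096, -111387), 184539) = Mul(-255483, 184539) = -47146577337)
Pow(Add(w, 96815), Rational(1, 2)) = Pow(Add(-47146577337, 96815), Rational(1, 2)) = Pow(-47146480522, Rational(1, 2)) = Mul(I, Pow(47146480522, Rational(1, 2)))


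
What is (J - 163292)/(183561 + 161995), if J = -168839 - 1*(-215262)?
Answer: -116869/345556 ≈ -0.33821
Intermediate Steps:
J = 46423 (J = -168839 + 215262 = 46423)
(J - 163292)/(183561 + 161995) = (46423 - 163292)/(183561 + 161995) = -116869/345556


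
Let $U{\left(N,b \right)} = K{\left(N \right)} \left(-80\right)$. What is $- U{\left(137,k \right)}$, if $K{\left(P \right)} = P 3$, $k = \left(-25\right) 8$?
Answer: $32880$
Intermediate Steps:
$k = -200$
$K{\left(P \right)} = 3 P$
$U{\left(N,b \right)} = - 240 N$ ($U{\left(N,b \right)} = 3 N \left(-80\right) = - 240 N$)
$- U{\left(137,k \right)} = - \left(-240\right) 137 = \left(-1\right) \left(-32880\right) = 32880$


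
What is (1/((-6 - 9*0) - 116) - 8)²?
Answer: 954529/14884 ≈ 64.131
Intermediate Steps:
(1/((-6 - 9*0) - 116) - 8)² = (1/((-6 + 0) - 116) - 8)² = (1/(-6 - 116) - 8)² = (1/(-122) - 8)² = (-1/122 - 8)² = (-977/122)² = 954529/14884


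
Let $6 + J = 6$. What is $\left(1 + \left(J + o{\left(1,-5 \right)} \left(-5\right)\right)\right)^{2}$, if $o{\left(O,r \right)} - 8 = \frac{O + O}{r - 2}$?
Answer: $\frac{69169}{49} \approx 1411.6$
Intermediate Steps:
$J = 0$ ($J = -6 + 6 = 0$)
$o{\left(O,r \right)} = 8 + \frac{2 O}{-2 + r}$ ($o{\left(O,r \right)} = 8 + \frac{O + O}{r - 2} = 8 + \frac{2 O}{-2 + r}$)
$\left(1 + \left(J + o{\left(1,-5 \right)} \left(-5\right)\right)\right)^{2} = \left(1 + \left(0 + \frac{2 \left(-8 + 1 + 4 \left(-5\right)\right)}{-2 - 5} \left(-5\right)\right)\right)^{2} = \left(1 + \left(0 + \frac{2 \left(-8 + 1 - 20\right)}{-7} \left(-5\right)\right)\right)^{2} = \left(1 + \left(0 + 2 \left(- \frac{1}{7}\right) \left(-27\right) \left(-5\right)\right)\right)^{2} = \left(1 + \left(0 + \frac{54}{7} \left(-5\right)\right)\right)^{2} = \left(1 + \left(0 - \frac{270}{7}\right)\right)^{2} = \left(1 - \frac{270}{7}\right)^{2} = \left(- \frac{263}{7}\right)^{2} = \frac{69169}{49}$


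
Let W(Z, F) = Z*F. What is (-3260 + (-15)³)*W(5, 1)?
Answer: -33175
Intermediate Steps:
W(Z, F) = F*Z
(-3260 + (-15)³)*W(5, 1) = (-3260 + (-15)³)*(1*5) = (-3260 - 3375)*5 = -6635*5 = -33175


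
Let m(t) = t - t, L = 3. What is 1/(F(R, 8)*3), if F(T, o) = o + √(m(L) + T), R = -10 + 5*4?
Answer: 4/81 - √10/162 ≈ 0.029862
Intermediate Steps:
R = 10 (R = -10 + 20 = 10)
m(t) = 0
F(T, o) = o + √T (F(T, o) = o + √(0 + T) = o + √T)
1/(F(R, 8)*3) = 1/((8 + √10)*3) = 1/(24 + 3*√10)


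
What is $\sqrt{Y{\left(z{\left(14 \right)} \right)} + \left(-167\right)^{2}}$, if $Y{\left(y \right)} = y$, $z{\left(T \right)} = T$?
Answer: $\sqrt{27903} \approx 167.04$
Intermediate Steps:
$\sqrt{Y{\left(z{\left(14 \right)} \right)} + \left(-167\right)^{2}} = \sqrt{14 + \left(-167\right)^{2}} = \sqrt{14 + 27889} = \sqrt{27903}$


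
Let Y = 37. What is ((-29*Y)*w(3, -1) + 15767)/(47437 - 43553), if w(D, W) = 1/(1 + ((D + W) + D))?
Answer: 93529/23304 ≈ 4.0134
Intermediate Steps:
w(D, W) = 1/(1 + W + 2*D) (w(D, W) = 1/(1 + (W + 2*D)) = 1/(1 + W + 2*D))
((-29*Y)*w(3, -1) + 15767)/(47437 - 43553) = ((-29*37)/(1 - 1 + 2*3) + 15767)/(47437 - 43553) = (-1073/(1 - 1 + 6) + 15767)/3884 = (-1073/6 + 15767)*(1/3884) = (93529/6)*(1/3884) = 93529/23304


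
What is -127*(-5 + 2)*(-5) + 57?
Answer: -1848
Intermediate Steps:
-127*(-5 + 2)*(-5) + 57 = -(-381)*(-5) + 57 = -127*15 + 57 = -1905 + 57 = -1848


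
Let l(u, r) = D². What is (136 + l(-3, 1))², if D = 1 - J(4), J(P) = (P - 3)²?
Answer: 18496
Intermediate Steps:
J(P) = (-3 + P)²
D = 0 (D = 1 - (-3 + 4)² = 1 - 1*1² = 1 - 1*1 = 1 - 1 = 0)
l(u, r) = 0 (l(u, r) = 0² = 0)
(136 + l(-3, 1))² = (136 + 0)² = 136² = 18496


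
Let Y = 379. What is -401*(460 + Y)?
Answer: -336439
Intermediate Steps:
-401*(460 + Y) = -401*(460 + 379) = -401*839 = -336439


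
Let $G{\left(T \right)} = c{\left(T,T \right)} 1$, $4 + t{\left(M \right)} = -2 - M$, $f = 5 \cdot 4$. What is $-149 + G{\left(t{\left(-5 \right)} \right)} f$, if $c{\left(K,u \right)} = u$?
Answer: $-169$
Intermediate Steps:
$f = 20$
$t{\left(M \right)} = -6 - M$ ($t{\left(M \right)} = -4 - \left(2 + M\right) = -6 - M$)
$G{\left(T \right)} = T$ ($G{\left(T \right)} = T 1 = T$)
$-149 + G{\left(t{\left(-5 \right)} \right)} f = -149 + \left(-6 - -5\right) 20 = -149 + \left(-6 + 5\right) 20 = -149 - 20 = -169$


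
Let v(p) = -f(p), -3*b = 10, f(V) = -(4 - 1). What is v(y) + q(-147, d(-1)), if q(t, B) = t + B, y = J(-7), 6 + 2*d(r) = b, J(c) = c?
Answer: -446/3 ≈ -148.67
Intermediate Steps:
f(V) = -3 (f(V) = -1*3 = -3)
b = -10/3 (b = -⅓*10 = -10/3 ≈ -3.3333)
d(r) = -14/3 (d(r) = -3 + (½)*(-10/3) = -3 - 5/3 = -14/3)
y = -7
q(t, B) = B + t
v(p) = 3 (v(p) = -1*(-3) = 3)
v(y) + q(-147, d(-1)) = 3 + (-14/3 - 147) = 3 - 455/3 = -446/3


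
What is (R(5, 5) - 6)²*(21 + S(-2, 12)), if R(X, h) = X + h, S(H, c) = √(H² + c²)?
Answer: 336 + 32*√37 ≈ 530.65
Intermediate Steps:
(R(5, 5) - 6)²*(21 + S(-2, 12)) = ((5 + 5) - 6)²*(21 + √((-2)² + 12²)) = (10 - 6)²*(21 + √(4 + 144)) = 4²*(21 + √148) = 16*(21 + 2*√37) = 336 + 32*√37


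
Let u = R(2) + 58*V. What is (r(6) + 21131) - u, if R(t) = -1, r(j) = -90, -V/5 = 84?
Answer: 45402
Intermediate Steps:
V = -420 (V = -5*84 = -420)
u = -24361 (u = -1 + 58*(-420) = -1 - 24360 = -24361)
(r(6) + 21131) - u = (-90 + 21131) - 1*(-24361) = 21041 + 24361 = 45402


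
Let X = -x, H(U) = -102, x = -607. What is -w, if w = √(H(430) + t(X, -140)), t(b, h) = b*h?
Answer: -I*√85082 ≈ -291.69*I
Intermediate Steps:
X = 607 (X = -1*(-607) = 607)
w = I*√85082 (w = √(-102 + 607*(-140)) = √(-102 - 84980) = √(-85082) = I*√85082 ≈ 291.69*I)
-w = -I*√85082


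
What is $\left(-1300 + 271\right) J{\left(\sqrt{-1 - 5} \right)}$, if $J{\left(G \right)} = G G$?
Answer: $6174$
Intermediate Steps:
$J{\left(G \right)} = G^{2}$
$\left(-1300 + 271\right) J{\left(\sqrt{-1 - 5} \right)} = \left(-1300 + 271\right) \left(\sqrt{-1 - 5}\right)^{2} = - 1029 \left(\sqrt{-6}\right)^{2} = - 1029 \left(i \sqrt{6}\right)^{2} = \left(-1029\right) \left(-6\right) = 6174$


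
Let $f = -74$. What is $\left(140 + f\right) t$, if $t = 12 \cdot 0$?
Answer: $0$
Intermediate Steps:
$t = 0$
$\left(140 + f\right) t = \left(140 - 74\right) 0 = 66 \cdot 0 = 0$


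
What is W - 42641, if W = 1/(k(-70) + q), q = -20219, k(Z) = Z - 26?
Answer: -866251916/20315 ≈ -42641.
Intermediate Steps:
k(Z) = -26 + Z
W = -1/20315 (W = 1/((-26 - 70) - 20219) = 1/(-96 - 20219) = 1/(-20315) = -1/20315 ≈ -4.9225e-5)
W - 42641 = -1/20315 - 42641 = -866251916/20315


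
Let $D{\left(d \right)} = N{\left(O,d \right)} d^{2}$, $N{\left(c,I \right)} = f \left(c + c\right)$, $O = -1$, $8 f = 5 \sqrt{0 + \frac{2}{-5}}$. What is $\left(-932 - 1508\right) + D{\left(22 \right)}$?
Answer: $-2440 - 121 i \sqrt{10} \approx -2440.0 - 382.64 i$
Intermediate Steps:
$f = \frac{i \sqrt{10}}{8}$ ($f = \frac{5 \sqrt{0 + \frac{2}{-5}}}{8} = \frac{5 \sqrt{0 + 2 \left(- \frac{1}{5}\right)}}{8} = \frac{5 \sqrt{0 - \frac{2}{5}}}{8} = \frac{5 \sqrt{- \frac{2}{5}}}{8} = \frac{5 \frac{i \sqrt{10}}{5}}{8} = \frac{i \sqrt{10}}{8} \approx 0.39528 i$)
$N{\left(c,I \right)} = \frac{i c \sqrt{10}}{4}$ ($N{\left(c,I \right)} = \frac{i \sqrt{10}}{8} \left(c + c\right) = \frac{i \sqrt{10}}{8} \cdot 2 c = \frac{i c \sqrt{10}}{4}$)
$D{\left(d \right)} = - \frac{i \sqrt{10} d^{2}}{4}$ ($D{\left(d \right)} = \frac{1}{4} i \left(-1\right) \sqrt{10} d^{2} = - \frac{i \sqrt{10}}{4} d^{2} = - \frac{i \sqrt{10} d^{2}}{4}$)
$\left(-932 - 1508\right) + D{\left(22 \right)} = \left(-932 - 1508\right) - \frac{i \sqrt{10} \cdot 22^{2}}{4} = -2440 - \frac{1}{4} i \sqrt{10} \cdot 484 = -2440 - 121 i \sqrt{10}$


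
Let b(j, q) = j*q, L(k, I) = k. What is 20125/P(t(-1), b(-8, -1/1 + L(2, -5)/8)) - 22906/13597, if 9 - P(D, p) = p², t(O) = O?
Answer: -274258087/367119 ≈ -747.05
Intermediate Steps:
P(D, p) = 9 - p²
20125/P(t(-1), b(-8, -1/1 + L(2, -5)/8)) - 22906/13597 = 20125/(9 - (-8*(-1/1 + 2/8))²) - 22906/13597 = 20125/(9 - (-8*(-1*1 + 2*(⅛)))²) - 22906*1/13597 = 20125/(9 - (-8*(-1 + ¼))²) - 22906/13597 = 20125/(9 - (-8*(-¾))²) - 22906/13597 = 20125/(9 - 1*6²) - 22906/13597 = 20125/(9 - 1*36) - 22906/13597 = 20125/(9 - 36) - 22906/13597 = 20125/(-27) - 22906/13597 = 20125*(-1/27) - 22906/13597 = -20125/27 - 22906/13597 = -274258087/367119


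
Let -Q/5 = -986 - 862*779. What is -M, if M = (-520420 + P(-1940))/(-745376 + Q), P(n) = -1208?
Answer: 43469/218087 ≈ 0.19932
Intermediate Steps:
Q = 3362420 (Q = -5*(-986 - 862*779) = -5*(-986 - 671498) = -5*(-672484) = 3362420)
M = -43469/218087 (M = (-520420 - 1208)/(-745376 + 3362420) = -521628/2617044 = -521628*1/2617044 = -43469/218087 ≈ -0.19932)
-M = -1*(-43469/218087) = 43469/218087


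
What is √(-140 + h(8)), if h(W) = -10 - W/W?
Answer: I*√151 ≈ 12.288*I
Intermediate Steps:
h(W) = -11 (h(W) = -10 - 1*1 = -10 - 1 = -11)
√(-140 + h(8)) = √(-140 - 11) = √(-151) = I*√151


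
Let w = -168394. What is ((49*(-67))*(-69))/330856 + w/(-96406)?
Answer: 38776363613/15948251768 ≈ 2.4314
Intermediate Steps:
((49*(-67))*(-69))/330856 + w/(-96406) = ((49*(-67))*(-69))/330856 - 168394/(-96406) = -3283*(-69)*(1/330856) - 168394*(-1/96406) = 226527*(1/330856) + 84197/48203 = 226527/330856 + 84197/48203 = 38776363613/15948251768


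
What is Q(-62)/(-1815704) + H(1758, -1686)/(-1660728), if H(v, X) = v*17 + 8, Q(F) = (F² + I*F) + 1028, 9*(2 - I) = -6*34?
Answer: -1246456573/62820634844 ≈ -0.019842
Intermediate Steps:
I = 74/3 (I = 2 - (-2)*34/3 = 2 - ⅑*(-204) = 2 + 68/3 = 74/3 ≈ 24.667)
Q(F) = 1028 + F² + 74*F/3 (Q(F) = (F² + 74*F/3) + 1028 = 1028 + F² + 74*F/3)
H(v, X) = 8 + 17*v (H(v, X) = 17*v + 8 = 8 + 17*v)
Q(-62)/(-1815704) + H(1758, -1686)/(-1660728) = (1028 + (-62)² + (74/3)*(-62))/(-1815704) + (8 + 17*1758)/(-1660728) = (1028 + 3844 - 4588/3)*(-1/1815704) + (8 + 29886)*(-1/1660728) = (10028/3)*(-1/1815704) + 29894*(-1/1660728) = -2507/1361778 - 14947/830364 = -1246456573/62820634844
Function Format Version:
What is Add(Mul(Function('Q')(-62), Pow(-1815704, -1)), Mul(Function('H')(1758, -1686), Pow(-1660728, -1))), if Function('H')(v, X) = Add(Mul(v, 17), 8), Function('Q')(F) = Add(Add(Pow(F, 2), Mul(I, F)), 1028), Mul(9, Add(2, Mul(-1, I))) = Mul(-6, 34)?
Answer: Rational(-1246456573, 62820634844) ≈ -0.019842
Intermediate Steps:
I = Rational(74, 3) (I = Add(2, Mul(Rational(-1, 9), Mul(-6, 34))) = Add(2, Mul(Rational(-1, 9), -204)) = Add(2, Rational(68, 3)) = Rational(74, 3) ≈ 24.667)
Function('Q')(F) = Add(1028, Pow(F, 2), Mul(Rational(74, 3), F)) (Function('Q')(F) = Add(Add(Pow(F, 2), Mul(Rational(74, 3), F)), 1028) = Add(1028, Pow(F, 2), Mul(Rational(74, 3), F)))
Function('H')(v, X) = Add(8, Mul(17, v)) (Function('H')(v, X) = Add(Mul(17, v), 8) = Add(8, Mul(17, v)))
Add(Mul(Function('Q')(-62), Pow(-1815704, -1)), Mul(Function('H')(1758, -1686), Pow(-1660728, -1))) = Add(Mul(Add(1028, Pow(-62, 2), Mul(Rational(74, 3), -62)), Pow(-1815704, -1)), Mul(Add(8, Mul(17, 1758)), Pow(-1660728, -1))) = Add(Mul(Add(1028, 3844, Rational(-4588, 3)), Rational(-1, 1815704)), Mul(Add(8, 29886), Rational(-1, 1660728))) = Add(Mul(Rational(10028, 3), Rational(-1, 1815704)), Mul(29894, Rational(-1, 1660728))) = Add(Rational(-2507, 1361778), Rational(-14947, 830364)) = Rational(-1246456573, 62820634844)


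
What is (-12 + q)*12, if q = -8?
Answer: -240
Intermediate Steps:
(-12 + q)*12 = (-12 - 8)*12 = -20*12 = -240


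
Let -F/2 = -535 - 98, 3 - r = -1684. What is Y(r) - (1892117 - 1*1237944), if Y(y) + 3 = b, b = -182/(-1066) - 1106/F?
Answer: -16977847970/25953 ≈ -6.5418e+5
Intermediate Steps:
r = 1687 (r = 3 - 1*(-1684) = 3 + 1684 = 1687)
F = 1266 (F = -2*(-535 - 98) = -2*(-633) = 1266)
b = -18242/25953 (b = -182/(-1066) - 1106/1266 = -182*(-1/1066) - 1106*1/1266 = 7/41 - 553/633 = -18242/25953 ≈ -0.70289)
Y(y) = -96101/25953 (Y(y) = -3 - 18242/25953 = -96101/25953)
Y(r) - (1892117 - 1*1237944) = -96101/25953 - (1892117 - 1*1237944) = -96101/25953 - (1892117 - 1237944) = -96101/25953 - 1*654173 = -96101/25953 - 654173 = -16977847970/25953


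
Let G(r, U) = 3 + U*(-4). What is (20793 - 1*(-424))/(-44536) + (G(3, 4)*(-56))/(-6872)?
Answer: -22278179/38256424 ≈ -0.58234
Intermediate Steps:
G(r, U) = 3 - 4*U
(20793 - 1*(-424))/(-44536) + (G(3, 4)*(-56))/(-6872) = (20793 - 1*(-424))/(-44536) + ((3 - 4*4)*(-56))/(-6872) = (20793 + 424)*(-1/44536) + ((3 - 16)*(-56))*(-1/6872) = 21217*(-1/44536) - 13*(-56)*(-1/6872) = -21217/44536 + 728*(-1/6872) = -21217/44536 - 91/859 = -22278179/38256424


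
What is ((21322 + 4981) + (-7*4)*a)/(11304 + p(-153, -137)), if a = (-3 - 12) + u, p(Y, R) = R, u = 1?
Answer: 26695/11167 ≈ 2.3905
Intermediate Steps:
a = -14 (a = (-3 - 12) + 1 = -15 + 1 = -14)
((21322 + 4981) + (-7*4)*a)/(11304 + p(-153, -137)) = ((21322 + 4981) - 7*4*(-14))/(11304 - 137) = (26303 - 28*(-14))/11167 = (26303 + 392)*(1/11167) = 26695*(1/11167) = 26695/11167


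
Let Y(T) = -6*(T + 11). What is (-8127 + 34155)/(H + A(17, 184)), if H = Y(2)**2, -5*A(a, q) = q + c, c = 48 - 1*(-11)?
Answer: 14460/3353 ≈ 4.3126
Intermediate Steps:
Y(T) = -66 - 6*T (Y(T) = -6*(11 + T) = -66 - 6*T)
c = 59 (c = 48 + 11 = 59)
A(a, q) = -59/5 - q/5 (A(a, q) = -(q + 59)/5 = -(59 + q)/5 = -59/5 - q/5)
H = 6084 (H = (-66 - 6*2)**2 = (-66 - 12)**2 = (-78)**2 = 6084)
(-8127 + 34155)/(H + A(17, 184)) = (-8127 + 34155)/(6084 + (-59/5 - 1/5*184)) = 26028/(6084 + (-59/5 - 184/5)) = 26028/(6084 - 243/5) = 26028/(30177/5) = 26028*(5/30177) = 14460/3353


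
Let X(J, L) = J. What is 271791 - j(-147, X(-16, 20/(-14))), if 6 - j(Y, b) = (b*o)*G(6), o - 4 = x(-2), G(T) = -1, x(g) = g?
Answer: 271817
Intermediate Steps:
o = 2 (o = 4 - 2 = 2)
j(Y, b) = 6 + 2*b (j(Y, b) = 6 - b*2*(-1) = 6 - 2*b*(-1) = 6 - (-2)*b = 6 + 2*b)
271791 - j(-147, X(-16, 20/(-14))) = 271791 - (6 + 2*(-16)) = 271791 - (6 - 32) = 271791 - 1*(-26) = 271791 + 26 = 271817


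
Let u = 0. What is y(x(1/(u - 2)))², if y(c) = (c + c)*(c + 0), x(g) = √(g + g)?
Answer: 4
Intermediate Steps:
x(g) = √2*√g (x(g) = √(2*g) = √2*√g)
y(c) = 2*c² (y(c) = (2*c)*c = 2*c²)
y(x(1/(u - 2)))² = (2*(√2*√(1/(0 - 2)))²)² = (2*(√2*√(1/(-2)))²)² = (2*(√2*√(-½))²)² = (2*(√2*(I*√2/2))²)² = (2*I²)² = (2*(-1))² = (-2)² = 4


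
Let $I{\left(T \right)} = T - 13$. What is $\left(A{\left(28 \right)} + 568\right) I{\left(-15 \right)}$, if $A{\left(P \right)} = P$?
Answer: $-16688$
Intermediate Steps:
$I{\left(T \right)} = -13 + T$
$\left(A{\left(28 \right)} + 568\right) I{\left(-15 \right)} = \left(28 + 568\right) \left(-13 - 15\right) = 596 \left(-28\right) = -16688$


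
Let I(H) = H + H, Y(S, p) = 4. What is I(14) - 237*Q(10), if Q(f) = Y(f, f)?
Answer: -920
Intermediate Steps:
Q(f) = 4
I(H) = 2*H
I(14) - 237*Q(10) = 2*14 - 237*4 = 28 - 948 = -920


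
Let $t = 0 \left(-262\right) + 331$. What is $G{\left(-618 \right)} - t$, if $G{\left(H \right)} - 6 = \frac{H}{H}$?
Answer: $-324$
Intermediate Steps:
$G{\left(H \right)} = 7$ ($G{\left(H \right)} = 6 + \frac{H}{H} = 6 + 1 = 7$)
$t = 331$ ($t = 0 + 331 = 331$)
$G{\left(-618 \right)} - t = 7 - 331 = -324$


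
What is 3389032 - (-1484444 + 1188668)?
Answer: 3684808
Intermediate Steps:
3389032 - (-1484444 + 1188668) = 3389032 - 1*(-295776) = 3389032 + 295776 = 3684808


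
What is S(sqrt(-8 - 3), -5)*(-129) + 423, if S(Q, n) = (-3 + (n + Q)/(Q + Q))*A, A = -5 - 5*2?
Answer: -8829/2 + 9675*I*sqrt(11)/22 ≈ -4414.5 + 1458.6*I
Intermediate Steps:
A = -15 (A = -5 - 10 = -15)
S(Q, n) = 45 - 15*(Q + n)/(2*Q) (S(Q, n) = (-3 + (n + Q)/(Q + Q))*(-15) = (-3 + (Q + n)/((2*Q)))*(-15) = (-3 + (Q + n)*(1/(2*Q)))*(-15) = (-3 + (Q + n)/(2*Q))*(-15) = 45 - 15*(Q + n)/(2*Q))
S(sqrt(-8 - 3), -5)*(-129) + 423 = (15*(-1*(-5) + 5*sqrt(-8 - 3))/(2*(sqrt(-8 - 3))))*(-129) + 423 = (15*(5 + 5*sqrt(-11))/(2*(sqrt(-11))))*(-129) + 423 = (15*(5 + 5*(I*sqrt(11)))/(2*((I*sqrt(11)))))*(-129) + 423 = (15*(-I*sqrt(11)/11)*(5 + 5*I*sqrt(11))/2)*(-129) + 423 = -15*I*sqrt(11)*(5 + 5*I*sqrt(11))/22*(-129) + 423 = 1935*I*sqrt(11)*(5 + 5*I*sqrt(11))/22 + 423 = 423 + 1935*I*sqrt(11)*(5 + 5*I*sqrt(11))/22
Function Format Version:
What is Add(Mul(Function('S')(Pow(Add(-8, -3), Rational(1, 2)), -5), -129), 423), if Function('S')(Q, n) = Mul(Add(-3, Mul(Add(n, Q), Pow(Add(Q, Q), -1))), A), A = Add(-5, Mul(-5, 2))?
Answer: Add(Rational(-8829, 2), Mul(Rational(9675, 22), I, Pow(11, Rational(1, 2)))) ≈ Add(-4414.5, Mul(1458.6, I))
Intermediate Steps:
A = -15 (A = Add(-5, -10) = -15)
Function('S')(Q, n) = Add(45, Mul(Rational(-15, 2), Pow(Q, -1), Add(Q, n))) (Function('S')(Q, n) = Mul(Add(-3, Mul(Add(n, Q), Pow(Add(Q, Q), -1))), -15) = Mul(Add(-3, Mul(Add(Q, n), Pow(Mul(2, Q), -1))), -15) = Mul(Add(-3, Mul(Add(Q, n), Mul(Rational(1, 2), Pow(Q, -1)))), -15) = Mul(Add(-3, Mul(Rational(1, 2), Pow(Q, -1), Add(Q, n))), -15) = Add(45, Mul(Rational(-15, 2), Pow(Q, -1), Add(Q, n))))
Add(Mul(Function('S')(Pow(Add(-8, -3), Rational(1, 2)), -5), -129), 423) = Add(Mul(Mul(Rational(15, 2), Pow(Pow(Add(-8, -3), Rational(1, 2)), -1), Add(Mul(-1, -5), Mul(5, Pow(Add(-8, -3), Rational(1, 2))))), -129), 423) = Add(Mul(Mul(Rational(15, 2), Pow(Pow(-11, Rational(1, 2)), -1), Add(5, Mul(5, Pow(-11, Rational(1, 2))))), -129), 423) = Add(Mul(Mul(Rational(15, 2), Pow(Mul(I, Pow(11, Rational(1, 2))), -1), Add(5, Mul(5, Mul(I, Pow(11, Rational(1, 2)))))), -129), 423) = Add(Mul(Mul(Rational(15, 2), Mul(Rational(-1, 11), I, Pow(11, Rational(1, 2))), Add(5, Mul(5, I, Pow(11, Rational(1, 2))))), -129), 423) = Add(Mul(Mul(Rational(-15, 22), I, Pow(11, Rational(1, 2)), Add(5, Mul(5, I, Pow(11, Rational(1, 2))))), -129), 423) = Add(Mul(Rational(1935, 22), I, Pow(11, Rational(1, 2)), Add(5, Mul(5, I, Pow(11, Rational(1, 2))))), 423) = Add(423, Mul(Rational(1935, 22), I, Pow(11, Rational(1, 2)), Add(5, Mul(5, I, Pow(11, Rational(1, 2))))))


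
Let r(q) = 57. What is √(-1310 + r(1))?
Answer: I*√1253 ≈ 35.398*I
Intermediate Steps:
√(-1310 + r(1)) = √(-1310 + 57) = √(-1253) = I*√1253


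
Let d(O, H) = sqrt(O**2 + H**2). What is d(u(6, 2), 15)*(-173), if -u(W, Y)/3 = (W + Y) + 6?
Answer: -519*sqrt(221) ≈ -7715.5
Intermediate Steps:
u(W, Y) = -18 - 3*W - 3*Y (u(W, Y) = -3*((W + Y) + 6) = -3*(6 + W + Y) = -18 - 3*W - 3*Y)
d(O, H) = sqrt(H**2 + O**2)
d(u(6, 2), 15)*(-173) = sqrt(15**2 + (-18 - 3*6 - 3*2)**2)*(-173) = sqrt(225 + (-18 - 18 - 6)**2)*(-173) = sqrt(225 + (-42)**2)*(-173) = sqrt(225 + 1764)*(-173) = sqrt(1989)*(-173) = (3*sqrt(221))*(-173) = -519*sqrt(221)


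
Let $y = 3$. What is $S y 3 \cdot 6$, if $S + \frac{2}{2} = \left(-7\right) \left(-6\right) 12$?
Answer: $27162$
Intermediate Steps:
$S = 503$ ($S = -1 + \left(-7\right) \left(-6\right) 12 = -1 + 42 \cdot 12 = -1 + 504 = 503$)
$S y 3 \cdot 6 = 503 \cdot 3 \cdot 3 \cdot 6 = 503 \cdot 9 \cdot 6 = 503 \cdot 54 = 27162$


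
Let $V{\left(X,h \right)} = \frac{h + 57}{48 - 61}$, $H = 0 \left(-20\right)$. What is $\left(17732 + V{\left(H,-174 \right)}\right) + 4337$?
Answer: $22078$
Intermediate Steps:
$H = 0$
$V{\left(X,h \right)} = - \frac{57}{13} - \frac{h}{13}$ ($V{\left(X,h \right)} = \frac{57 + h}{-13} = \left(57 + h\right) \left(- \frac{1}{13}\right) = - \frac{57}{13} - \frac{h}{13}$)
$\left(17732 + V{\left(H,-174 \right)}\right) + 4337 = \left(17732 - -9\right) + 4337 = \left(17732 + \left(- \frac{57}{13} + \frac{174}{13}\right)\right) + 4337 = \left(17732 + 9\right) + 4337 = 17741 + 4337 = 22078$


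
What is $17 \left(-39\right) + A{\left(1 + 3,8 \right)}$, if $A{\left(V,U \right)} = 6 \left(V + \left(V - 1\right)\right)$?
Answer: $-621$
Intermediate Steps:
$A{\left(V,U \right)} = -6 + 12 V$ ($A{\left(V,U \right)} = 6 \left(V + \left(-1 + V\right)\right) = 6 \left(-1 + 2 V\right) = -6 + 12 V$)
$17 \left(-39\right) + A{\left(1 + 3,8 \right)} = 17 \left(-39\right) - \left(6 - 12 \left(1 + 3\right)\right) = -663 + \left(-6 + 12 \cdot 4\right) = -663 + \left(-6 + 48\right) = -663 + 42 = -621$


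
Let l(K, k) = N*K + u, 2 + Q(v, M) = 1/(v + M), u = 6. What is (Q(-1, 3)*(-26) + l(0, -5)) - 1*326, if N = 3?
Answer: -281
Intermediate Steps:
Q(v, M) = -2 + 1/(M + v) (Q(v, M) = -2 + 1/(v + M) = -2 + 1/(M + v))
l(K, k) = 6 + 3*K (l(K, k) = 3*K + 6 = 6 + 3*K)
(Q(-1, 3)*(-26) + l(0, -5)) - 1*326 = (((1 - 2*3 - 2*(-1))/(3 - 1))*(-26) + (6 + 3*0)) - 1*326 = (((1 - 6 + 2)/2)*(-26) + (6 + 0)) - 326 = (((½)*(-3))*(-26) + 6) - 326 = (-3/2*(-26) + 6) - 326 = (39 + 6) - 326 = 45 - 326 = -281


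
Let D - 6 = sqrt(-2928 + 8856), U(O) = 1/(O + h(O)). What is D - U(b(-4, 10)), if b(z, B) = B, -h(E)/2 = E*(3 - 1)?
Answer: 181/30 + 2*sqrt(1482) ≈ 83.027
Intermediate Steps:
h(E) = -4*E (h(E) = -2*E*(3 - 1) = -2*E*2 = -4*E)
U(O) = -1/(3*O) (U(O) = 1/(O - 4*O) = 1/(-3*O) = -1/(3*O))
D = 6 + 2*sqrt(1482) (D = 6 + sqrt(-2928 + 8856) = 6 + sqrt(5928) = 6 + 2*sqrt(1482) ≈ 82.994)
D - U(b(-4, 10)) = (6 + 2*sqrt(1482)) - (-1)/(3*10) = (6 + 2*sqrt(1482)) - 1*(-1/30) = (6 + 2*sqrt(1482)) + 1/30 = 181/30 + 2*sqrt(1482)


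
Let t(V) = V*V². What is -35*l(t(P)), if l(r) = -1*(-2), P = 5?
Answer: -70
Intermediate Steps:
t(V) = V³
l(r) = 2
-35*l(t(P)) = -35*2 = -70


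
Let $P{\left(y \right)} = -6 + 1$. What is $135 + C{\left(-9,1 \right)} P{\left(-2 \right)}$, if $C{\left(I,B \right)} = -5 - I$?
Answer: $115$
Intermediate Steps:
$P{\left(y \right)} = -5$
$135 + C{\left(-9,1 \right)} P{\left(-2 \right)} = 135 + \left(-5 - -9\right) \left(-5\right) = 135 + \left(-5 + 9\right) \left(-5\right) = 135 + 4 \left(-5\right) = 135 - 20 = 115$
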